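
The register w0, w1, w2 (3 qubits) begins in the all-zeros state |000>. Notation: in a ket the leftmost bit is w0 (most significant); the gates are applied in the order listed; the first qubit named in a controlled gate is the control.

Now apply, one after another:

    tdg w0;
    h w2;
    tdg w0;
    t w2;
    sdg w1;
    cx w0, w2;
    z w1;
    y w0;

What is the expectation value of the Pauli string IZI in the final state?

The expectation value of IZI is 1.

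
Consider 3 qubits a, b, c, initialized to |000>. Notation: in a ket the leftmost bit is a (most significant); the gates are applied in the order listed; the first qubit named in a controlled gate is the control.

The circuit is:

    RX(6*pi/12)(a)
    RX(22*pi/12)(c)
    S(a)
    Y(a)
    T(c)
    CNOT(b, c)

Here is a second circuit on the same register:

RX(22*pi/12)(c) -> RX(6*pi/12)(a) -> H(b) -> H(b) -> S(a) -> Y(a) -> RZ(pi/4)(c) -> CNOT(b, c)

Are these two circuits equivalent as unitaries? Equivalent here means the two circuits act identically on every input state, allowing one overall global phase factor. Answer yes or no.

Yes, they are equivalent — the unitaries differ by at most a global phase.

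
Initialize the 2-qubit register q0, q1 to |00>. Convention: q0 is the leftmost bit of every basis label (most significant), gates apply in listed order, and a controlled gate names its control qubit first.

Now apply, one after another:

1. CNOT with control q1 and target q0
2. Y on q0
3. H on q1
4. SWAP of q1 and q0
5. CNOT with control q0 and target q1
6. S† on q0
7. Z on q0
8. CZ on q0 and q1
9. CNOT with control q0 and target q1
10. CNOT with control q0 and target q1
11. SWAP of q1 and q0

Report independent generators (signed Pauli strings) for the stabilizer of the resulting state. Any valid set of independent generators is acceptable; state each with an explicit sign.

One valid set of independent stabilizer generators is +XY, -ZZ (any independent generating set of the same group is equally correct).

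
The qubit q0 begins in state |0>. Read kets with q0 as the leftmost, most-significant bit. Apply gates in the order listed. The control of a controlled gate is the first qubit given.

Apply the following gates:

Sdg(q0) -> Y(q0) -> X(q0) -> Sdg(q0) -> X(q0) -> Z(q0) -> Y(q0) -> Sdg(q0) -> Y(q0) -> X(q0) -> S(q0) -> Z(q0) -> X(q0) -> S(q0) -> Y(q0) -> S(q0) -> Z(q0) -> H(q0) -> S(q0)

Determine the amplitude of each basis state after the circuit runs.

The resulting statevector has amplitude -sqrt(2)*I/2 on |0>, sqrt(2)/2 on |1>.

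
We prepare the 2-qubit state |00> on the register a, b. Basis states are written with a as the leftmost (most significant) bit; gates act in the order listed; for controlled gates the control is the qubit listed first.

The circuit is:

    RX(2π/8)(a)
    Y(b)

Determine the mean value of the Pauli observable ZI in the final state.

The expectation value of ZI is sqrt(2)/2.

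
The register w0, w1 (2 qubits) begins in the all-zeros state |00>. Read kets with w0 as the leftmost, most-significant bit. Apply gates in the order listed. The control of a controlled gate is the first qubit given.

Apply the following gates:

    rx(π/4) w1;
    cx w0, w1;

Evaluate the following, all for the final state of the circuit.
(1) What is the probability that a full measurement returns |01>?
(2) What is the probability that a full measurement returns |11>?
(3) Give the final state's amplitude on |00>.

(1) A full measurement returns |01> with probability 1/2 - sqrt(2)/4.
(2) The probability of measuring |11> is 0.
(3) |00> carries amplitude sqrt(sqrt(2) + 2)/2 in the final state.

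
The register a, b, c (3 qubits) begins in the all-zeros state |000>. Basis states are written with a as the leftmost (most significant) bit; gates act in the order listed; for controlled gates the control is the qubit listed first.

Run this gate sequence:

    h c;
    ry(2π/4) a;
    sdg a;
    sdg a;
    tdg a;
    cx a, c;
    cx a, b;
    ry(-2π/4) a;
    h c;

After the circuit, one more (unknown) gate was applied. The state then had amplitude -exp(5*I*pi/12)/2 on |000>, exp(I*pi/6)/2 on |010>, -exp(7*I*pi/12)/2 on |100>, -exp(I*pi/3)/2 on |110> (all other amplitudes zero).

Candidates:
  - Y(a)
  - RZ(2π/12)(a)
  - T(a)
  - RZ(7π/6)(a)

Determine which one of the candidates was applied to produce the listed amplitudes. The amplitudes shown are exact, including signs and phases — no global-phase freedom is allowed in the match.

It was RZ(7π/6)(a) that produced the state shown.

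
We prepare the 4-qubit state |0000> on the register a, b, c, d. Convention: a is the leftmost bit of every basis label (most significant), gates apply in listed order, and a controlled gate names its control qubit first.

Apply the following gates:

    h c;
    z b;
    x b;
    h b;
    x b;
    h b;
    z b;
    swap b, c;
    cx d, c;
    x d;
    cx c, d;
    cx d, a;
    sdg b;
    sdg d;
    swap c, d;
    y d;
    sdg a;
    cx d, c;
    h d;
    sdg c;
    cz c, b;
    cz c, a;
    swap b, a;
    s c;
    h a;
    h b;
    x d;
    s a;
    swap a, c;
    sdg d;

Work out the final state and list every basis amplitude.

The final amplitudes are -1/4 - I/4 on |0000>, -1/4 + I/4 on |0001>, 1/4 + I/4 on |0010>, 1/4 - I/4 on |0011>, -1/4 - I/4 on |0100>, -1/4 + I/4 on |0101>, 1/4 + I/4 on |0110>, 1/4 - I/4 on |0111>, 0 on |1000>, 0 on |1001>, 0 on |1010>, 0 on |1011>, 0 on |1100>, 0 on |1101>, 0 on |1110>, 0 on |1111>. Key observation: gates 4-7 undo each other exactly, leaving only the rest of the circuit to track.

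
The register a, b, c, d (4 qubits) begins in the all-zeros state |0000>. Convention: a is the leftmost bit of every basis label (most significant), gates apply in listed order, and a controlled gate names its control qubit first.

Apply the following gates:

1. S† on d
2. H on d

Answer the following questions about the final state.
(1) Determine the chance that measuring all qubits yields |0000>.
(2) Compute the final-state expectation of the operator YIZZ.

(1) A full measurement returns |0000> with probability 1/2.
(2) In the final state, YIZZ has expectation 0.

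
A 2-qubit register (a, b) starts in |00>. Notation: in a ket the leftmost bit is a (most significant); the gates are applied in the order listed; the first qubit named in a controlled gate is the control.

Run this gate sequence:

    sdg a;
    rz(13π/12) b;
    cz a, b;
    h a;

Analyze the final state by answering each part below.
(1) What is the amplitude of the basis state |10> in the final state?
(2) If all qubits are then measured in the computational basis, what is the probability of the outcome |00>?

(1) The final state's coefficient on |10> equals -sqrt(2)*exp(11*I*pi/24)/2.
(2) Outcome |00> occurs with probability 1/2.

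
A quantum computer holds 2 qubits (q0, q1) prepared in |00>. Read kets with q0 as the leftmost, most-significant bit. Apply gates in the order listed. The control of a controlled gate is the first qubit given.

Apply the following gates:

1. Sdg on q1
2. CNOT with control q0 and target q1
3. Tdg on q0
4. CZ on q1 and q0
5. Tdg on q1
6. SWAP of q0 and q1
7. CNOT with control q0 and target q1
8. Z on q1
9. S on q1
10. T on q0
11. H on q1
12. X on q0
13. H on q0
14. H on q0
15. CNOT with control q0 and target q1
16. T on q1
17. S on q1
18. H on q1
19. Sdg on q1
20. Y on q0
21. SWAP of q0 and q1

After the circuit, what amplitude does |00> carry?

The amplitude on |00> is -I/2 + exp(I*pi/4)/2. Key observation: gates 13-14 undo each other exactly, leaving only the rest of the circuit to track.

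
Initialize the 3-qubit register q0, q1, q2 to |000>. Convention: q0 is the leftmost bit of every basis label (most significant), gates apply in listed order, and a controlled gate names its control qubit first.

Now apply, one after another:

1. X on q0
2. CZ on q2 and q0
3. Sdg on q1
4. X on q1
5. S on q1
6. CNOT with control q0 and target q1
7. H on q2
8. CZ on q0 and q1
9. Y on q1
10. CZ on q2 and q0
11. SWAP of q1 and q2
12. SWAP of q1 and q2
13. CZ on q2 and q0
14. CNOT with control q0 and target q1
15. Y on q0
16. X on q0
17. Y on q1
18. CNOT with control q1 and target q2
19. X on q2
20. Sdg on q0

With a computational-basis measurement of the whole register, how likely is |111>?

The probability of measuring |111> is 1/2. Key observation: gates 10-13 undo each other exactly, leaving only the rest of the circuit to track.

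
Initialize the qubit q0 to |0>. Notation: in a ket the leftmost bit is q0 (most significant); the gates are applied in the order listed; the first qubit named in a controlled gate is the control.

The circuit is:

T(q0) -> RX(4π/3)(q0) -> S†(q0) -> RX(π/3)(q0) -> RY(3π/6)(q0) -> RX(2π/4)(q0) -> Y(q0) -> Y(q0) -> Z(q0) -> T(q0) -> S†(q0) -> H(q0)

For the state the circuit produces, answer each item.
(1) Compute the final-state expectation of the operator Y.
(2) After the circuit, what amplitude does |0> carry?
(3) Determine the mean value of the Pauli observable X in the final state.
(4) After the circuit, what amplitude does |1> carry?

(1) The observable Y averages to sqrt(2)/8 + sqrt(6)/4.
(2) The amplitude on |0> is -sqrt(2)*exp(3*I*pi/4)/4 - sqrt(6)*exp(I*pi/4)/8 + sqrt(2)*exp(I*pi/4)/8 + sqrt(2)*(2 + I)/8 + sqrt(6)*I/8.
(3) The expectation value of X is sqrt(3)/4.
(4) The final state's coefficient on |1> equals -sqrt(2)*exp(I*pi/4)/8 + sqrt(2)*(2 + I)/8 + sqrt(6)*exp(I*pi/4)/8 + sqrt(2)*exp(3*I*pi/4)/4 + sqrt(6)*I/8.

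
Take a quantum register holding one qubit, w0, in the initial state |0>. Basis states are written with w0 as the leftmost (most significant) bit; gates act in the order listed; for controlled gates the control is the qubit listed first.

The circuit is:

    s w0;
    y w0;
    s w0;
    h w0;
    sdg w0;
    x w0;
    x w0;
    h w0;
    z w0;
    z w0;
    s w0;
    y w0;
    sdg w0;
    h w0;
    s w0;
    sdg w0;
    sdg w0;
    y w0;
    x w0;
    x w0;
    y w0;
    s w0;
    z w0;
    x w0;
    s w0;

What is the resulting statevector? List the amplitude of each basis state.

The final amplitudes are -sqrt(2)*I/2 on |0>, -sqrt(2)*I/2 on |1>. Key observation: gates 17-22 undo each other exactly, leaving only the rest of the circuit to track.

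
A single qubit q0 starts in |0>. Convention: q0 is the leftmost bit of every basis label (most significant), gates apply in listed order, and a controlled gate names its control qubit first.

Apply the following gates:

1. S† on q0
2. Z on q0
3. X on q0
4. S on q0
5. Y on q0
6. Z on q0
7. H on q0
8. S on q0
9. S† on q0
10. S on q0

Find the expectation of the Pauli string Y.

The observable Y averages to 1.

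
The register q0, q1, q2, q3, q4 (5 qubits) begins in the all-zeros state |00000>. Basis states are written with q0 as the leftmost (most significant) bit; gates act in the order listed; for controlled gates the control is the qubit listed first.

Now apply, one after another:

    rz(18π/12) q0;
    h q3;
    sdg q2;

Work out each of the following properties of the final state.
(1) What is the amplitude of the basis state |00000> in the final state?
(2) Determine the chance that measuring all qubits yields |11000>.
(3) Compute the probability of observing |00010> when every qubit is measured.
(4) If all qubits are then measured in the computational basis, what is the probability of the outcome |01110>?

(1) The amplitude on |00000> is -sqrt(2)*exp(I*pi/4)/2.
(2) The probability of measuring |11000> is 0.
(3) A full measurement returns |00010> with probability 1/2.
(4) A full measurement returns |01110> with probability 0.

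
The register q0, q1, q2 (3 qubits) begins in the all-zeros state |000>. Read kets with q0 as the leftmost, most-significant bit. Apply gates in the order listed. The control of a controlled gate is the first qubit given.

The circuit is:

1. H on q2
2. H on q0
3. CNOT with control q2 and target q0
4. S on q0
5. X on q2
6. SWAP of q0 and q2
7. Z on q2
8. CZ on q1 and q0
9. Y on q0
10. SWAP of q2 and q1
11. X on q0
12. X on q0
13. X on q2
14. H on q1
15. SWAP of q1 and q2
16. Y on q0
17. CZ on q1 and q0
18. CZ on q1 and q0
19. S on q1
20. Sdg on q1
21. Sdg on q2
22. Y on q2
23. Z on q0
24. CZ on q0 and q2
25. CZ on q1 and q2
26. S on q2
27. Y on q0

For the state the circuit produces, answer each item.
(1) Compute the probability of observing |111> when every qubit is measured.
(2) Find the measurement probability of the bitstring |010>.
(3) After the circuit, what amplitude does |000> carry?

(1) Outcome |111> occurs with probability 1/4. Key observation: steps 17-18 multiply out to the identity, so the circuit reduces to the remaining gates.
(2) A full measurement returns |010> with probability 1/4.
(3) The final state's coefficient on |000> equals 0.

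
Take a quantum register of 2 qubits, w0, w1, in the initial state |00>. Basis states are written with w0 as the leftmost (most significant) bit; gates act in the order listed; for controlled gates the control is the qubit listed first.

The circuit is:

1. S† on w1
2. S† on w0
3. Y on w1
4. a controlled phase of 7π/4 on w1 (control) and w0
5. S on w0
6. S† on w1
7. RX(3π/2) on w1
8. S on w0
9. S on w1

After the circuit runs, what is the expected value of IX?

The expectation value of IX is 1.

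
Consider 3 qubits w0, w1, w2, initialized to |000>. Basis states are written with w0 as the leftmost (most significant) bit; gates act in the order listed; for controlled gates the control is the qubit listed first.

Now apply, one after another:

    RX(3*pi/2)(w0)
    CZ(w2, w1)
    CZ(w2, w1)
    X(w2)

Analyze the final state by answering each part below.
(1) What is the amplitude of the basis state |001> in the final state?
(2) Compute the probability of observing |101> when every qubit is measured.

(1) |001> carries amplitude -sqrt(2)/2 in the final state.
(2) Outcome |101> occurs with probability 1/2.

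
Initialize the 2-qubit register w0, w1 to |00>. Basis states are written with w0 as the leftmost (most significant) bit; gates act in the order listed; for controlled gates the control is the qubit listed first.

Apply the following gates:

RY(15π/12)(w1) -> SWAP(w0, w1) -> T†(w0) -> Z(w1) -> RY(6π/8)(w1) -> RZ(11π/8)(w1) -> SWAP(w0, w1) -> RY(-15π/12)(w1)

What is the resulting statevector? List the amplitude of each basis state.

The final amplitudes are sqrt(2 - sqrt(2))*(-2 - sqrt(2) - (2 - sqrt(2))*exp(I*pi/4))*exp(I*pi/16)/8 on |00>, sqrt(sqrt(2) + 2)*(-sqrt(2) + 2 - (2 - sqrt(2))*exp(I*pi/4))*exp(I*pi/16)/8 on |01>, sqrt(sqrt(2) + 2)*(sqrt(2) + 2 - sqrt(2)*exp(I*pi/4) + 2*exp(I*pi/4))*exp(7*I*pi/16)/8 on |10>, sqrt(2 - sqrt(2))*(-2 - sqrt(2) + sqrt(2)*exp(I*pi/4) + 2*exp(I*pi/4))*exp(7*I*pi/16)/8 on |11>.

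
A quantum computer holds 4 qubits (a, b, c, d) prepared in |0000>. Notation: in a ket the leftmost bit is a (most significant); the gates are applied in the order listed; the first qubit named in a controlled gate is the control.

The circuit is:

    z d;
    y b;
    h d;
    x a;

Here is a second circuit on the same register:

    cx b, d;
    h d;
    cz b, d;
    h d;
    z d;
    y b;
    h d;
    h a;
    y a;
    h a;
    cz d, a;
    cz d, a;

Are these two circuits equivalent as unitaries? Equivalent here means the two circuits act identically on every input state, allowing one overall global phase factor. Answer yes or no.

No, they are not equivalent — no single phase factor reconciles the two unitaries.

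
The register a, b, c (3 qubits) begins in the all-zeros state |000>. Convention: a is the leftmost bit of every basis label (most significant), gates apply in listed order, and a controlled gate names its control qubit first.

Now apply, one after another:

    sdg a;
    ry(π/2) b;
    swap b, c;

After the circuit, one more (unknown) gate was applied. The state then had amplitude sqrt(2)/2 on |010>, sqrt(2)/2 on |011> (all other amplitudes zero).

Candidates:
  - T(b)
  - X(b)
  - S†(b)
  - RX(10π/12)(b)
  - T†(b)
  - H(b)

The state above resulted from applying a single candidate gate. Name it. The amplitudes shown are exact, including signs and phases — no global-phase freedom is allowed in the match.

It was X(b) that produced the state shown.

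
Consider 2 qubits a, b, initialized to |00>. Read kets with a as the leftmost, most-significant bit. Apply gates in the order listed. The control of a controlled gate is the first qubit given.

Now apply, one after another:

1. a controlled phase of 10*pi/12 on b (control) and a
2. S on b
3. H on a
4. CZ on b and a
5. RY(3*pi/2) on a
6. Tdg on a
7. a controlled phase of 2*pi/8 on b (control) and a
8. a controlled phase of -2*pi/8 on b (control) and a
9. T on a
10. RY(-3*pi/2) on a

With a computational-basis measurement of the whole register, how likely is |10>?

Outcome |10> occurs with probability 1/2. Key observation: steps 5-10 multiply out to the identity, so the circuit reduces to the remaining gates.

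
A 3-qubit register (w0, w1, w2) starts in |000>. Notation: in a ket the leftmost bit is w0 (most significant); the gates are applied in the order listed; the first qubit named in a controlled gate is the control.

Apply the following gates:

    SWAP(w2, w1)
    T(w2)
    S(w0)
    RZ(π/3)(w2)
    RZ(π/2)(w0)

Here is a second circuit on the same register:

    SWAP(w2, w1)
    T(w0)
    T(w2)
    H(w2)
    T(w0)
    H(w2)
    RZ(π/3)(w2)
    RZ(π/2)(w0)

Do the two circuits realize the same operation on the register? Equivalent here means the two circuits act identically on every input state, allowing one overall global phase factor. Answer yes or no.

Yes: on every input state the two circuits agree up to one overall phase factor.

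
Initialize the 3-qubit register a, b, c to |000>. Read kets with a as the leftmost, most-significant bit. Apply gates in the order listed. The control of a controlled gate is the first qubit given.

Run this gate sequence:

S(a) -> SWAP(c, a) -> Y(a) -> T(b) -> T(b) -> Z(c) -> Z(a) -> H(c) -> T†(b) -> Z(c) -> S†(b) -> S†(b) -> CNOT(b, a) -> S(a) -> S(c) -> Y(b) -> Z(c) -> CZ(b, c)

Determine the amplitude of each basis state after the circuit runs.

After the circuit, the state carries amplitude sqrt(2)*I/2 on |110>, sqrt(2)/2 on |111>, and 0 on every other basis state.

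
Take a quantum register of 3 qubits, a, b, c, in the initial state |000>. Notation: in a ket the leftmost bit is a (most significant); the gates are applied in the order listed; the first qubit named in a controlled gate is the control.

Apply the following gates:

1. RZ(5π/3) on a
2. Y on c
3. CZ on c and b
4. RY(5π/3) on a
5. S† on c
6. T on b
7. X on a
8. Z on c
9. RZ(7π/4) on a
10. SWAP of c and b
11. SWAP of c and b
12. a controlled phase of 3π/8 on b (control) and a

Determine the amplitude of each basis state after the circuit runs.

The resulting statevector has amplitude -exp(7*I*pi/24)/2 on |001>, sqrt(3)*exp(I*pi/24)/2 on |101>, and 0 on every other basis state.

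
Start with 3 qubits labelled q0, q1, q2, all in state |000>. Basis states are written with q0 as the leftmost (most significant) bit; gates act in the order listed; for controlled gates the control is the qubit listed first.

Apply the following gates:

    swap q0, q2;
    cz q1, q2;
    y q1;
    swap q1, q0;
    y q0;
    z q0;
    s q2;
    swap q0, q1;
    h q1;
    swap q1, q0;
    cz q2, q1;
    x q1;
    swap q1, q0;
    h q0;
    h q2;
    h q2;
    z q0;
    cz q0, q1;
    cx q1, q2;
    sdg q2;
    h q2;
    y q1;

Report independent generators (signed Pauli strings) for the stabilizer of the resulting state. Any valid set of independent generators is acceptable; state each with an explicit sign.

The stabilizer group can be generated by -XZI, -ZYZ, -IZX, among other valid generating sets.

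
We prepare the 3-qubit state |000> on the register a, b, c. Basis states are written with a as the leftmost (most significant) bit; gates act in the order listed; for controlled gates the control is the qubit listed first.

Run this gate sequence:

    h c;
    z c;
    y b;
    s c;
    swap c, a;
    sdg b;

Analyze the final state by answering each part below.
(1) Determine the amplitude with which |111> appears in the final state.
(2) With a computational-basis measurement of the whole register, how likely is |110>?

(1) |111> carries amplitude 0 in the final state.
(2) Outcome |110> occurs with probability 1/2.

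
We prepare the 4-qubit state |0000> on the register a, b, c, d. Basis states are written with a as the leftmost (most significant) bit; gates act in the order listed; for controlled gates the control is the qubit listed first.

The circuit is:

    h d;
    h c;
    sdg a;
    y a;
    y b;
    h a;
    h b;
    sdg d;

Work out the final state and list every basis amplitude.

After the circuit, the state carries amplitude -1/4 on |0000>, I/4 on |0001>, -1/4 on |0010>, I/4 on |0011>, 1/4 on |0100>, -I/4 on |0101>, 1/4 on |0110>, -I/4 on |0111>, 1/4 on |1000>, -I/4 on |1001>, 1/4 on |1010>, -I/4 on |1011>, -1/4 on |1100>, I/4 on |1101>, -1/4 on |1110>, I/4 on |1111>.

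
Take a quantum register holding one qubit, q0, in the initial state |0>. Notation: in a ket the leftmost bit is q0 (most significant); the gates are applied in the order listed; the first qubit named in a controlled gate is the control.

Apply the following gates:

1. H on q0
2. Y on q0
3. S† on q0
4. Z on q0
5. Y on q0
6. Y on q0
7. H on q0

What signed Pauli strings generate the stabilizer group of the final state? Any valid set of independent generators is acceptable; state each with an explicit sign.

One valid set of independent stabilizer generators is +Y (any independent generating set of the same group is equally correct).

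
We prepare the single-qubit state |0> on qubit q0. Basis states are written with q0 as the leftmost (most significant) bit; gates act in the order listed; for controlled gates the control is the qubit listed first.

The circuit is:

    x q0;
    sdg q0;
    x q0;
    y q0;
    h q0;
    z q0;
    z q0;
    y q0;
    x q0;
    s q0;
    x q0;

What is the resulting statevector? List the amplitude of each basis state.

The final amplitudes are -sqrt(2)/2 on |0>, sqrt(2)*I/2 on |1>.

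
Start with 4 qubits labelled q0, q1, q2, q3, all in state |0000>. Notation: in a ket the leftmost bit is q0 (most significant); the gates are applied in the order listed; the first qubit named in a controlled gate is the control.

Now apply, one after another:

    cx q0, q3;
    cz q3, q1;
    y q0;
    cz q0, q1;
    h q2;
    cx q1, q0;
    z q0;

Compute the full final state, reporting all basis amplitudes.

The resulting statevector has amplitude -sqrt(2)*I/2 on |1000>, -sqrt(2)*I/2 on |1010>, and 0 on every other basis state.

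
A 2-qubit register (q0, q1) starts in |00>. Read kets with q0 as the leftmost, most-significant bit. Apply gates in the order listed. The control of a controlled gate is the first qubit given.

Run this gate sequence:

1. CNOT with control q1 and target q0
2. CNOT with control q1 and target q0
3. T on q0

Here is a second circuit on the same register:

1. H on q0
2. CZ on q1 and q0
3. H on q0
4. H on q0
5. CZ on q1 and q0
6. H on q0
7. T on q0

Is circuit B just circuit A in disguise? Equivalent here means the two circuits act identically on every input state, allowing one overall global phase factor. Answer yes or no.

Yes: on every input state the two circuits agree up to one overall phase factor.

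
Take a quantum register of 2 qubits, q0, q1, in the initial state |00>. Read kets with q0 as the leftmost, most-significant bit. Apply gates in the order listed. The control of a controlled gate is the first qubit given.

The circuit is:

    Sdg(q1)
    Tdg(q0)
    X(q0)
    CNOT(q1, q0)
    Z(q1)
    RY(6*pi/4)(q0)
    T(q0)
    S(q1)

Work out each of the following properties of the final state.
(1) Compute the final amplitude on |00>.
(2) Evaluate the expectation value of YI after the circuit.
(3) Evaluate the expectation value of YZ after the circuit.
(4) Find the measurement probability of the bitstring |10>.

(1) The amplitude on |00> is -sqrt(2)/2.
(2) In the final state, YI has expectation sqrt(2)/2.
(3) The expectation value of YZ is sqrt(2)/2.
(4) A full measurement returns |10> with probability 1/2.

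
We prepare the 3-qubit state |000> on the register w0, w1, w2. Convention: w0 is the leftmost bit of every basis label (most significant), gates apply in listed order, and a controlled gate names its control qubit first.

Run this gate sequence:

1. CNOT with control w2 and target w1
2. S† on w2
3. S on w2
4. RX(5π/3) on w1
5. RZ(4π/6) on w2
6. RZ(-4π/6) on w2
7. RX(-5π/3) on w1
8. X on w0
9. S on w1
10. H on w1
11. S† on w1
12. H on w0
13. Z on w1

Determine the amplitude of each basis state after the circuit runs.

The final amplitudes are 1/2 on |000>, 0 on |001>, I/2 on |010>, 0 on |011>, -1/2 on |100>, 0 on |101>, -I/2 on |110>, 0 on |111>. Key observation: the block from step 4 through step 7 cancels to the identity and can be dropped.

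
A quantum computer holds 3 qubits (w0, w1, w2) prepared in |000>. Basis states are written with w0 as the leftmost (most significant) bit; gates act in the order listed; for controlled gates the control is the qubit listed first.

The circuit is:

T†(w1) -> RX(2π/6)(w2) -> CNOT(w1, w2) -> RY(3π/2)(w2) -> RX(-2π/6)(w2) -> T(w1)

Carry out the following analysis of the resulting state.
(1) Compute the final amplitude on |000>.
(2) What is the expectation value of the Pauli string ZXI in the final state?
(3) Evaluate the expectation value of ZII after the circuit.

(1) The final state's coefficient on |000> equals -sqrt(2)/2 + sqrt(6)*I/4.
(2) The observable ZXI averages to 0.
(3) The observable ZII averages to 1.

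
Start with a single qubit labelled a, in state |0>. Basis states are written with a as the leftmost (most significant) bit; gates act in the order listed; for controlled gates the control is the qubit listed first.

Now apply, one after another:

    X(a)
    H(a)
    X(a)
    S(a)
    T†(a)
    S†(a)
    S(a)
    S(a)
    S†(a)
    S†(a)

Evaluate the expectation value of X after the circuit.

The observable X averages to -sqrt(2)/2.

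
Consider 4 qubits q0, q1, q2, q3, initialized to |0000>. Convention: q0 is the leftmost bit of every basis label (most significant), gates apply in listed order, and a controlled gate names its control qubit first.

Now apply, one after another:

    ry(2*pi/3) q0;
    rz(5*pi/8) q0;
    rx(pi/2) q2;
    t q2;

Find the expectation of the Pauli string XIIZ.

In the final state, XIIZ has expectation sqrt(3)*(-1 + exp(I*pi/4))*exp(3*I*pi/8)/4.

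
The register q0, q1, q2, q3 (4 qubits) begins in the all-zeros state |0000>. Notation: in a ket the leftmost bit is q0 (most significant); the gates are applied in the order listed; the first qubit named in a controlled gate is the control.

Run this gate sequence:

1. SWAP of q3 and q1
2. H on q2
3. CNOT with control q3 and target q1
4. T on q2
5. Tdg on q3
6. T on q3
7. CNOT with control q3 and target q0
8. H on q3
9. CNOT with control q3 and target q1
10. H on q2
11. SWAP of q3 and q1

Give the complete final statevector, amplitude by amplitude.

The final amplitudes are sqrt(2)*(1 + exp(I*pi/4))/4 on |0000>, sqrt(2)*(1 - exp(I*pi/4))/4 on |0010>, sqrt(2)*(1 + exp(I*pi/4))/4 on |0101>, sqrt(2)*(1 - exp(I*pi/4))/4 on |0111>, and 0 on every other basis state.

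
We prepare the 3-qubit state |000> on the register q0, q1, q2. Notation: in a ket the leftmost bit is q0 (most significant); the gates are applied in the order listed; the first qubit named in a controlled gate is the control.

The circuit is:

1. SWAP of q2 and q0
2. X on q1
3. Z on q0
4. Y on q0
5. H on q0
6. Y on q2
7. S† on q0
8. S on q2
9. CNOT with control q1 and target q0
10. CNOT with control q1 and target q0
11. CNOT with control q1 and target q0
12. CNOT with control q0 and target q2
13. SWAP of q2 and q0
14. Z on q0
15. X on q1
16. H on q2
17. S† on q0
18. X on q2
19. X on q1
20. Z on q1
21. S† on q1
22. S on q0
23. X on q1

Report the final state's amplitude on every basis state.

The resulting statevector has amplitude -1/2 on |000>, 1/2 on |001>, 0 on |010>, 0 on |011>, -I/2 on |100>, -I/2 on |101>, 0 on |110>, 0 on |111>. Key observation: the block from step 9 through step 10 cancels to the identity and can be dropped.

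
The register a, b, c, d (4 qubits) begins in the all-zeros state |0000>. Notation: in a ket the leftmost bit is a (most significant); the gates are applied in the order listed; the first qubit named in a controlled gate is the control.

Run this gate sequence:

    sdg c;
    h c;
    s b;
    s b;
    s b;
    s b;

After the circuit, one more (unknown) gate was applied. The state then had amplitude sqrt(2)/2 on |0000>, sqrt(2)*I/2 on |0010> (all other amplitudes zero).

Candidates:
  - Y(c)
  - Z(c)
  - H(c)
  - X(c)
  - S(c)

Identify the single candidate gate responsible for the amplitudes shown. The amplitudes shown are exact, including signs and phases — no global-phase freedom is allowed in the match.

The applied gate was S(c).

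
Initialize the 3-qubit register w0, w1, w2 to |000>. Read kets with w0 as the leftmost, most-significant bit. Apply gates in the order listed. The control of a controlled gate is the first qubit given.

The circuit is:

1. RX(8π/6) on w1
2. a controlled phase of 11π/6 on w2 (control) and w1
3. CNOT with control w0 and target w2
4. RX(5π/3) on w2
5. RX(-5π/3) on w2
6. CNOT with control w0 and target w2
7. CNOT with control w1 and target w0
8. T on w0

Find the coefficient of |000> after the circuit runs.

The amplitude on |000> is -1/2. Key observation: steps 3-6 multiply out to the identity, so the circuit reduces to the remaining gates.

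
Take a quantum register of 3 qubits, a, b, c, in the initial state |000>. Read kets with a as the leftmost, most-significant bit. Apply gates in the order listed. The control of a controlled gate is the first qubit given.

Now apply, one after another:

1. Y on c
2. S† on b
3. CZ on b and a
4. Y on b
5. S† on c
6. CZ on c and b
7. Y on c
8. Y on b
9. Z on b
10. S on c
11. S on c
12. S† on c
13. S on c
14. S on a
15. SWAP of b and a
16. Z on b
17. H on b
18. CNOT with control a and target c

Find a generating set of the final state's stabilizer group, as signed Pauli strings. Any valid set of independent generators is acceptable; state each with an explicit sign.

The final state is stabilized by the group generated by +IXI, +ZII, +IIZ; other independent generating sets are equally valid.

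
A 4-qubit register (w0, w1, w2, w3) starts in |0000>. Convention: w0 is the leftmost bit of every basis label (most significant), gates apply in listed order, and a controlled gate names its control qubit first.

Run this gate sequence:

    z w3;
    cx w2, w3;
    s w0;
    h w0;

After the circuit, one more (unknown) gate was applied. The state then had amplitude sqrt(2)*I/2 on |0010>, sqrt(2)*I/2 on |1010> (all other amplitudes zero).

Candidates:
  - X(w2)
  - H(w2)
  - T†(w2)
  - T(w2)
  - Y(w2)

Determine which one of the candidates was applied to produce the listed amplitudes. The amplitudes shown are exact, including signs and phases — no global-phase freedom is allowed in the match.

The unique candidate consistent with the amplitudes is Y(w2).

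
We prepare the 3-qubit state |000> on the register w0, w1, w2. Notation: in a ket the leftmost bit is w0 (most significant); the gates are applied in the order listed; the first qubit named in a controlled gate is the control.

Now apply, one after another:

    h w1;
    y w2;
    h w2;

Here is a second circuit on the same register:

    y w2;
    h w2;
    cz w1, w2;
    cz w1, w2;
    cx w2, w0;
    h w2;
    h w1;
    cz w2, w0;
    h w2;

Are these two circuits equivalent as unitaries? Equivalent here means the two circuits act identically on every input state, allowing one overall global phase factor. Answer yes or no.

No, they are not equivalent — no single phase factor reconciles the two unitaries.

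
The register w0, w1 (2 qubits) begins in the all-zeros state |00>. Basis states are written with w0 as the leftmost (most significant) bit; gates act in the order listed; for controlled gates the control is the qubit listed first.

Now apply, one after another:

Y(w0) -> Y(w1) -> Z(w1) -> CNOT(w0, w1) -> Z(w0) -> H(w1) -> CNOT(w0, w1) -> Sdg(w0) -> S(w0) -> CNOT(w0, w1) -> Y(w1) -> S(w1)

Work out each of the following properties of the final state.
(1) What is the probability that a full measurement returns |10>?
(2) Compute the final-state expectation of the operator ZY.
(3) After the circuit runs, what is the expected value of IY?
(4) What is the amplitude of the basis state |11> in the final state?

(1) A full measurement returns |10> with probability 1/2.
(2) The expectation value of ZY is 1.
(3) The observable IY averages to -1.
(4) |11> carries amplitude sqrt(2)/2 in the final state.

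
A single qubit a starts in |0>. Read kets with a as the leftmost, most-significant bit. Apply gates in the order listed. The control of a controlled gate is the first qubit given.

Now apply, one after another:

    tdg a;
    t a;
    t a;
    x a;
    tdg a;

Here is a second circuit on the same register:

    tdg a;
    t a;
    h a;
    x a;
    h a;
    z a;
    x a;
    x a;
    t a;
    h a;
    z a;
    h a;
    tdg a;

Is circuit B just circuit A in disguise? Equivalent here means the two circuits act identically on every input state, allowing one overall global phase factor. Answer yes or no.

Yes — the two circuits implement the same unitary up to a global phase.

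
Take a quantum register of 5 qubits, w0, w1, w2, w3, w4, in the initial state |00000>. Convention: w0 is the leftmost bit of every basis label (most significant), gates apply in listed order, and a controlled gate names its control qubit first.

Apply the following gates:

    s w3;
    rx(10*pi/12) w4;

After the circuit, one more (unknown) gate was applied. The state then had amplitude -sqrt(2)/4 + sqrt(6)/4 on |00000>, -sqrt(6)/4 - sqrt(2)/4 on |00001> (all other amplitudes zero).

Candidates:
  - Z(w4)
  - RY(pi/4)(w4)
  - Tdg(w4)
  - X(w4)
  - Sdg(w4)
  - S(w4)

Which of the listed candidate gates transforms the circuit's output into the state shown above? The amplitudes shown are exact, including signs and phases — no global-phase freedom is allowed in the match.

It was Sdg(w4) that produced the state shown.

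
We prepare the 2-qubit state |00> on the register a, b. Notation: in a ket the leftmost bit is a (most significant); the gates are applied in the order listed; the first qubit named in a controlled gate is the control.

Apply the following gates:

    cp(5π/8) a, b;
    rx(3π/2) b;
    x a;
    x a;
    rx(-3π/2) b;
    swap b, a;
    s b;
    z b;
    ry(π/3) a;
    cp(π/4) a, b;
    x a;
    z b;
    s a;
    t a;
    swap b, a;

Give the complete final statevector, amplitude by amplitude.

After the circuit, the state carries amplitude 1/2 on |00>, sqrt(3)*exp(3*I*pi/4)/2 on |01>, 0 on |10>, 0 on |11>.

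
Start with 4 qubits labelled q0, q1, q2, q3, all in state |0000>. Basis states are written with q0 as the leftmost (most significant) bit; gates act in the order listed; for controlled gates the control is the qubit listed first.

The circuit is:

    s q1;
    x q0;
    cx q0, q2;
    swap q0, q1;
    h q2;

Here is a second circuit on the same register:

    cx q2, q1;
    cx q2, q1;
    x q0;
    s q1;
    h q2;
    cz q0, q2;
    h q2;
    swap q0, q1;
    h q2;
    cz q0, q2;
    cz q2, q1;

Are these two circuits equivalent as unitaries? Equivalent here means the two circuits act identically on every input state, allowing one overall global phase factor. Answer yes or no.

No, they are not equivalent — no single phase factor reconciles the two unitaries.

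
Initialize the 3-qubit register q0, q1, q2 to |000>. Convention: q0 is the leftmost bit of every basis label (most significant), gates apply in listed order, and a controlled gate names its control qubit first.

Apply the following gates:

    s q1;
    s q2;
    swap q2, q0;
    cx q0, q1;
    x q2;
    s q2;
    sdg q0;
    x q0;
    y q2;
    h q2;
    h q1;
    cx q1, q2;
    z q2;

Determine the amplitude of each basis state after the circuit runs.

The resulting statevector has amplitude 0 on |000>, 0 on |001>, 0 on |010>, 0 on |011>, 1/2 on |100>, -1/2 on |101>, 1/2 on |110>, -1/2 on |111>.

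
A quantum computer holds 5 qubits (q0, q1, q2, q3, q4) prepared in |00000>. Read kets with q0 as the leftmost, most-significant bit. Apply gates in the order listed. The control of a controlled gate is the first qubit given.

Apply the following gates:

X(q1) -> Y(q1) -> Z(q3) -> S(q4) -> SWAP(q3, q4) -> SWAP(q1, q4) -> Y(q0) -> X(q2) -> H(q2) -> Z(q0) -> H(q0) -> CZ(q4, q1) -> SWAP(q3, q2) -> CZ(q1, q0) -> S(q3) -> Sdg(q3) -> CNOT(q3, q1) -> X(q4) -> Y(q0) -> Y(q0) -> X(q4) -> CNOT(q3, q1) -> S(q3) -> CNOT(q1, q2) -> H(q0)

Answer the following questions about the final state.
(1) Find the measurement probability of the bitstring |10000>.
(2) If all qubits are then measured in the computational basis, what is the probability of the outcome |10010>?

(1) Outcome |10000> occurs with probability 1/2. Key observation: the block from step 16 through step 23 cancels to the identity and can be dropped.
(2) A full measurement returns |10010> with probability 1/2.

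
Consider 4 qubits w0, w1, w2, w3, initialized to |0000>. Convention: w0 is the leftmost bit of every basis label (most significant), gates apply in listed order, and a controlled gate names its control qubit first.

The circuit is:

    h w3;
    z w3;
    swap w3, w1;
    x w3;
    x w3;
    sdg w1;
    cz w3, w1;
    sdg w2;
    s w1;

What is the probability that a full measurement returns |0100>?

Outcome |0100> occurs with probability 1/2.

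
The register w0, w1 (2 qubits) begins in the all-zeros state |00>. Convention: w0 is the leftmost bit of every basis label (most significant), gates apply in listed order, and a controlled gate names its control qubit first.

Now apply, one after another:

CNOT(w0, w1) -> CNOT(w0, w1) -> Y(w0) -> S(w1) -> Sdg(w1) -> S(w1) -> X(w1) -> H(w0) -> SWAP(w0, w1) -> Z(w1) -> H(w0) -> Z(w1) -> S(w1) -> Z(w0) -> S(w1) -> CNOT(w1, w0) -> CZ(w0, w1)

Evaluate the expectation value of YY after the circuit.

The expectation value of YY is 1. Key observation: gates 1-2 undo each other exactly, leaving only the rest of the circuit to track.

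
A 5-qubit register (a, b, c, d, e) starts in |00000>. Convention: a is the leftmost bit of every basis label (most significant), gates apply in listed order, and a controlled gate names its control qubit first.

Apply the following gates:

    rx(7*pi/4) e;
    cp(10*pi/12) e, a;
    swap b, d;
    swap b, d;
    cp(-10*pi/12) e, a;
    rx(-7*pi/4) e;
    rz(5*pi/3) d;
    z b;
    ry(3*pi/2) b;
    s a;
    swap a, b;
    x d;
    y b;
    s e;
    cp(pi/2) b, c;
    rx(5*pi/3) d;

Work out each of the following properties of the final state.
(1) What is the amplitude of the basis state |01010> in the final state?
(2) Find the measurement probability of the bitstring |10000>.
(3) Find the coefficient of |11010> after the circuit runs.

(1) The final state's coefficient on |01010> equals -sqrt(6)*exp(2*I*pi/3)/4.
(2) A full measurement returns |10000> with probability 0.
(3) |11010> carries amplitude sqrt(6)*exp(2*I*pi/3)/4 in the final state.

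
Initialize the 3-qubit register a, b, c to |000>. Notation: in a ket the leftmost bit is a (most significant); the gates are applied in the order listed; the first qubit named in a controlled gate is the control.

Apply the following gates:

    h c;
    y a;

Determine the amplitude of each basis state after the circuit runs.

The final amplitudes are sqrt(2)*I/2 on |100>, sqrt(2)*I/2 on |101>, and 0 on every other basis state.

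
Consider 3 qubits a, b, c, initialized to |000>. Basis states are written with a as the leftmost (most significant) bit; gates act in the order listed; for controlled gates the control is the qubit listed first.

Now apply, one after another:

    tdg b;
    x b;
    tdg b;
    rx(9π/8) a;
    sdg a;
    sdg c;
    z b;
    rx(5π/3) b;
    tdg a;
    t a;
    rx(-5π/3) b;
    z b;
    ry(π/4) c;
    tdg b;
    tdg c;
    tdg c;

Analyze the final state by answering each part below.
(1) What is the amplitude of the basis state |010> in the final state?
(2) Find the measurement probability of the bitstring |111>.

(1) The amplitude on |010> is I*sqrt(sqrt(2) + 2)*sin(pi/16)/2.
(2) The probability of measuring |111> is (2 - sqrt(2))*(sqrt(sqrt(2) + 2) + 2)/16.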